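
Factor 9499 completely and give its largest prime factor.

59

9499 = 7 · 1357
1357 = 23 · 59
59 is prime.
So 9499 = 7 · 23 · 59; the largest prime factor is 59.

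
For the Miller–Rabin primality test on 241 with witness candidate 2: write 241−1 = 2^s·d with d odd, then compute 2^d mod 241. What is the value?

241 − 1 = 240 = 2^4 · 15, so d = 15.
2^1 ≡ 2 (mod 241)
2^2 ≡ 2^2 = 4 ≡ 4 (mod 241)
2^4 ≡ 4^2 = 16 ≡ 16 (mod 241)
2^8 ≡ 16^2 = 256 ≡ 15 (mod 241)
15 = 8 + 4 + 2 + 1 in binary powers of 2.
So 2^15 ≡ 15 · 16 · 4 · 2 ≡ 233 (mod 241).
Squaring chain: 233 → 64 → 240 → 1; reaches −1, so base 2 does not prove 241 composite.

233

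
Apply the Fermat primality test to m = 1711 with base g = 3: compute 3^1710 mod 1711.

3^1 ≡ 3 (mod 1711)
3^2 ≡ 3^2 = 9 ≡ 9 (mod 1711)
3^4 ≡ 9^2 = 81 ≡ 81 (mod 1711)
3^8 ≡ 81^2 = 6561 ≡ 1428 (mod 1711)
3^16 ≡ 1428^2 = 2039184 ≡ 1383 (mod 1711)
3^32 ≡ 1383^2 = 1912689 ≡ 1502 (mod 1711)
3^64 ≡ 1502^2 = 2256004 ≡ 906 (mod 1711)
3^128 ≡ 906^2 = 820836 ≡ 1267 (mod 1711)
3^256 ≡ 1267^2 = 1605289 ≡ 371 (mod 1711)
3^512 ≡ 371^2 = 137641 ≡ 761 (mod 1711)
3^1024 ≡ 761^2 = 579121 ≡ 803 (mod 1711)
1710 = 1024 + 512 + 128 + 32 + 8 + 4 + 2 in binary powers of 2.
So 3^1710 ≡ 803 · 761 · 1267 · 1502 · 1428 · 81 · 9 ≡ 1082 (mod 1711).
Since 1082 ≠ 1, base 3 is a Fermat witness: 1711 is composite.

1082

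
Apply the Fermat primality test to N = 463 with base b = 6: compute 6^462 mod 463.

6^1 ≡ 6 (mod 463)
6^2 ≡ 6^2 = 36 ≡ 36 (mod 463)
6^4 ≡ 36^2 = 1296 ≡ 370 (mod 463)
6^8 ≡ 370^2 = 136900 ≡ 315 (mod 463)
6^16 ≡ 315^2 = 99225 ≡ 143 (mod 463)
6^32 ≡ 143^2 = 20449 ≡ 77 (mod 463)
6^64 ≡ 77^2 = 5929 ≡ 373 (mod 463)
6^128 ≡ 373^2 = 139129 ≡ 229 (mod 463)
6^256 ≡ 229^2 = 52441 ≡ 122 (mod 463)
462 = 256 + 128 + 64 + 8 + 4 + 2 in binary powers of 2.
So 6^462 ≡ 122 · 229 · 373 · 315 · 370 · 36 ≡ 1 (mod 463).
Since the result is 1, base 6 gives no evidence that 463 is composite.

1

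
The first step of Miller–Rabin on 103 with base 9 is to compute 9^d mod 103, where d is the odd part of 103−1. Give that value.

103 − 1 = 102 = 2^1 · 51, so d = 51.
9^1 ≡ 9 (mod 103)
9^2 ≡ 9^2 = 81 ≡ 81 (mod 103)
9^4 ≡ 81^2 = 6561 ≡ 72 (mod 103)
9^8 ≡ 72^2 = 5184 ≡ 34 (mod 103)
9^16 ≡ 34^2 = 1156 ≡ 23 (mod 103)
9^32 ≡ 23^2 = 529 ≡ 14 (mod 103)
51 = 32 + 16 + 2 + 1 in binary powers of 2.
So 9^51 ≡ 14 · 23 · 81 · 9 ≡ 1 (mod 103).
Since 9^d ≡ 1 (mod 103), base 9 does not prove 103 composite.

1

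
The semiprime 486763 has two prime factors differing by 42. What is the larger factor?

Since p = q + 42, we have 486763 = q(q + 42), so q² + 42q − 486763 = 0.
Discriminant: 42² + 4·486763 = 1764 + 1947052 = 1948816; √1948816 = 1396.
q = (−42 + 1396)/2 = 677, and p = q + 42 = 719.
Check: 677 · 719 = 486763.

719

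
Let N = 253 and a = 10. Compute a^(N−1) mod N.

10^1 ≡ 10 (mod 253)
10^2 ≡ 10^2 = 100 ≡ 100 (mod 253)
10^4 ≡ 100^2 = 10000 ≡ 133 (mod 253)
10^8 ≡ 133^2 = 17689 ≡ 232 (mod 253)
10^16 ≡ 232^2 = 53824 ≡ 188 (mod 253)
10^32 ≡ 188^2 = 35344 ≡ 177 (mod 253)
10^64 ≡ 177^2 = 31329 ≡ 210 (mod 253)
10^128 ≡ 210^2 = 44100 ≡ 78 (mod 253)
252 = 128 + 64 + 32 + 16 + 8 + 4 in binary powers of 2.
So 10^252 ≡ 78 · 210 · 177 · 188 · 232 · 133 ≡ 177 (mod 253).
Since 177 ≠ 1, base 10 is a Fermat witness: 253 is composite.

177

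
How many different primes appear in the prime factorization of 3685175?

5

3685175 = 5^2 · 147407
147407 = 13 · 11339
11339 = 17 · 667
667 = 23 · 29
3685175 = 5^2 · 13 · 17 · 23 · 29, which has 5 distinct prime factors.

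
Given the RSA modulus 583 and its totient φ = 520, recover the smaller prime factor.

φ(n) = (p−1)(q−1) = n − (p+q) + 1, so p + q = 583 − 520 + 1 = 64.
p and q are the roots of t² − 64t + 583 = 0.
Discriminant: 64² − 4·583 = 4096 − 2332 = 1764; √1764 = 42.
q = (64 − 42)/2 = 11, p = (64 + 42)/2 = 53.
Check: 11 · 53 = 583.

11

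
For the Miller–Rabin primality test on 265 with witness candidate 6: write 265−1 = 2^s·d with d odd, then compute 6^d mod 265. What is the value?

265 − 1 = 264 = 2^3 · 33, so d = 33.
6^1 ≡ 6 (mod 265)
6^2 ≡ 6^2 = 36 ≡ 36 (mod 265)
6^4 ≡ 36^2 = 1296 ≡ 236 (mod 265)
6^8 ≡ 236^2 = 55696 ≡ 46 (mod 265)
6^16 ≡ 46^2 = 2116 ≡ 261 (mod 265)
6^32 ≡ 261^2 = 68121 ≡ 16 (mod 265)
33 = 32 + 1 in binary powers of 2.
So 6^33 ≡ 16 · 6 ≡ 96 (mod 265).
Squaring chain: 96 → 206 → 36; never reaches −1, so base 6 is a Miller–Rabin witness that 265 is composite.

96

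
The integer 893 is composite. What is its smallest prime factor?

893 is odd.
Digit sum 20, not divisible by 3.
Ends in 3: not divisible by 5.
7: 893 = 7·127 + 4
11: 893 = 11·81 + 2
13: 893 = 13·68 + 9
17: 893 = 17·52 + 9
19: 893 = 19·47

19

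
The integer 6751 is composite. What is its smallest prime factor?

43

6751 is odd.
Digit sum 19, not divisible by 3.
Ends in 1: not divisible by 5.
7: 6751 = 7·964 + 3
11: 6751 = 11·613 + 8
13: 6751 = 13·519 + 4
17: 6751 = 17·397 + 2
19: 6751 = 19·355 + 6
23: 6751 = 23·293 + 12
29: 6751 = 29·232 + 23
31: 6751 = 31·217 + 24
37: 6751 = 37·182 + 17
41: 6751 = 41·164 + 27
43: 6751 = 43·157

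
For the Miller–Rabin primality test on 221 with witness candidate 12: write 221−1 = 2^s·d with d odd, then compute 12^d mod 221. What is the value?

194

221 − 1 = 220 = 2^2 · 55, so d = 55.
12^1 ≡ 12 (mod 221)
12^2 ≡ 12^2 = 144 ≡ 144 (mod 221)
12^4 ≡ 144^2 = 20736 ≡ 183 (mod 221)
12^8 ≡ 183^2 = 33489 ≡ 118 (mod 221)
12^16 ≡ 118^2 = 13924 ≡ 1 (mod 221)
12^32 ≡ 1^2 = 1 ≡ 1 (mod 221)
55 = 32 + 16 + 4 + 2 + 1 in binary powers of 2.
So 12^55 ≡ 1 · 1 · 183 · 144 · 12 ≡ 194 (mod 221).
Squaring chain: 194 → 66; never reaches −1, so base 12 is a Miller–Rabin witness that 221 is composite.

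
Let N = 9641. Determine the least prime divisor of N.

31

9641 is odd.
Digit sum 20, not divisible by 3.
Ends in 1: not divisible by 5.
7: 9641 = 7·1377 + 2
11: 9641 = 11·876 + 5
13: 9641 = 13·741 + 8
17: 9641 = 17·567 + 2
19: 9641 = 19·507 + 8
23: 9641 = 23·419 + 4
29: 9641 = 29·332 + 13
31: 9641 = 31·311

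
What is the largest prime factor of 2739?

83

2739 = 3 · 913
913 = 11 · 83
83 is prime.
So 2739 = 3 · 11 · 83; the largest prime factor is 83.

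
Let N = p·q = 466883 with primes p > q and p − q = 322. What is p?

Since p = q + 322, we have 466883 = q(q + 322), so q² + 322q − 466883 = 0.
Discriminant: 322² + 4·466883 = 103684 + 1867532 = 1971216; √1971216 = 1404.
q = (−322 + 1404)/2 = 541, and p = q + 322 = 863.
Check: 541 · 863 = 466883.

863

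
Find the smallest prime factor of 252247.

252247 is odd.
Digit sum 22, not divisible by 3.
Ends in 7: not divisible by 5.
7: 252247 = 7·36035 + 2
11: 252247 = 11·22931 + 6
13: 252247 = 13·19403 + 8
17: 252247 = 17·14838 + 1
19: 252247 = 19·13276 + 3
23: 252247 = 23·10967 + 6
29: 252247 = 29·8698 + 5
31: 252247 = 31·8137

31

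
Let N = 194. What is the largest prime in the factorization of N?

194 = 2 · 97
97 is prime.
So 194 = 2 · 97; the largest prime factor is 97.

97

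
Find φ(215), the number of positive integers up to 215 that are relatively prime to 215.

Factor: 215 = 5 · 43.
φ(215) = (5−1) · (43−1) = 4 · 42 = 168.

168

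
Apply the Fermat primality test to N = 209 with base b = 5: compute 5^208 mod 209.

5^1 ≡ 5 (mod 209)
5^2 ≡ 5^2 = 25 ≡ 25 (mod 209)
5^4 ≡ 25^2 = 625 ≡ 207 (mod 209)
5^8 ≡ 207^2 = 42849 ≡ 4 (mod 209)
5^16 ≡ 4^2 = 16 ≡ 16 (mod 209)
5^32 ≡ 16^2 = 256 ≡ 47 (mod 209)
5^64 ≡ 47^2 = 2209 ≡ 119 (mod 209)
5^128 ≡ 119^2 = 14161 ≡ 158 (mod 209)
208 = 128 + 64 + 16 in binary powers of 2.
So 5^208 ≡ 158 · 119 · 16 ≡ 81 (mod 209).
Since 81 ≠ 1, base 5 is a Fermat witness: 209 is composite.

81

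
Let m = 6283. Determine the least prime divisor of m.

61

6283 is odd.
Digit sum 19, not divisible by 3.
Ends in 3: not divisible by 5.
7: 6283 = 7·897 + 4
11: 6283 = 11·571 + 2
13: 6283 = 13·483 + 4
17: 6283 = 17·369 + 10
19: 6283 = 19·330 + 13
23: 6283 = 23·273 + 4
29: 6283 = 29·216 + 19
31: 6283 = 31·202 + 21
37: 6283 = 37·169 + 30
41: 6283 = 41·153 + 10
43: 6283 = 43·146 + 5
47: 6283 = 47·133 + 32
53: 6283 = 53·118 + 29
59: 6283 = 59·106 + 29
61: 6283 = 61·103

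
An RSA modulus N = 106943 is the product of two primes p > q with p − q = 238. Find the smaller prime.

Since p = q + 238, we have 106943 = q(q + 238), so q² + 238q − 106943 = 0.
Discriminant: 238² + 4·106943 = 56644 + 427772 = 484416; √484416 = 696.
q = (−238 + 696)/2 = 229, and p = q + 238 = 467.
Check: 229 · 467 = 106943.

229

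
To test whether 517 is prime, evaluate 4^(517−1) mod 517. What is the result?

147

4^1 ≡ 4 (mod 517)
4^2 ≡ 4^2 = 16 ≡ 16 (mod 517)
4^4 ≡ 16^2 = 256 ≡ 256 (mod 517)
4^8 ≡ 256^2 = 65536 ≡ 394 (mod 517)
4^16 ≡ 394^2 = 155236 ≡ 136 (mod 517)
4^32 ≡ 136^2 = 18496 ≡ 401 (mod 517)
4^64 ≡ 401^2 = 160801 ≡ 14 (mod 517)
4^128 ≡ 14^2 = 196 ≡ 196 (mod 517)
4^256 ≡ 196^2 = 38416 ≡ 158 (mod 517)
4^512 ≡ 158^2 = 24964 ≡ 148 (mod 517)
516 = 512 + 4 in binary powers of 2.
So 4^516 ≡ 148 · 256 ≡ 147 (mod 517).
Since 147 ≠ 1, base 4 is a Fermat witness: 517 is composite.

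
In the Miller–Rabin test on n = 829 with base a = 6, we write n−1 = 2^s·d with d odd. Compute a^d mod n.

829 − 1 = 828 = 2^2 · 207, so d = 207.
6^1 ≡ 6 (mod 829)
6^2 ≡ 6^2 = 36 ≡ 36 (mod 829)
6^4 ≡ 36^2 = 1296 ≡ 467 (mod 829)
6^8 ≡ 467^2 = 218089 ≡ 62 (mod 829)
6^16 ≡ 62^2 = 3844 ≡ 528 (mod 829)
6^32 ≡ 528^2 = 278784 ≡ 240 (mod 829)
6^64 ≡ 240^2 = 57600 ≡ 399 (mod 829)
6^128 ≡ 399^2 = 159201 ≡ 33 (mod 829)
207 = 128 + 64 + 8 + 4 + 2 + 1 in binary powers of 2.
So 6^207 ≡ 33 · 399 · 62 · 467 · 36 · 6 ≡ 583 (mod 829).
Squaring chain: 583 → 828; reaches −1, so base 6 does not prove 829 composite.

583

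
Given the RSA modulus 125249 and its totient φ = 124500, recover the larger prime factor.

499

φ(n) = (p−1)(q−1) = n − (p+q) + 1, so p + q = 125249 − 124500 + 1 = 750.
p and q are the roots of t² − 750t + 125249 = 0.
Discriminant: 750² − 4·125249 = 562500 − 500996 = 61504; √61504 = 248.
q = (750 − 248)/2 = 251, p = (750 + 248)/2 = 499.
Check: 251 · 499 = 125249.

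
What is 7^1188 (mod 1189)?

7^1 ≡ 7 (mod 1189)
7^2 ≡ 7^2 = 49 ≡ 49 (mod 1189)
7^4 ≡ 49^2 = 2401 ≡ 23 (mod 1189)
7^8 ≡ 23^2 = 529 ≡ 529 (mod 1189)
7^16 ≡ 529^2 = 279841 ≡ 426 (mod 1189)
7^32 ≡ 426^2 = 181476 ≡ 748 (mod 1189)
7^64 ≡ 748^2 = 559504 ≡ 674 (mod 1189)
7^128 ≡ 674^2 = 454276 ≡ 78 (mod 1189)
7^256 ≡ 78^2 = 6084 ≡ 139 (mod 1189)
7^512 ≡ 139^2 = 19321 ≡ 297 (mod 1189)
7^1024 ≡ 297^2 = 88209 ≡ 223 (mod 1189)
1188 = 1024 + 128 + 32 + 4 in binary powers of 2.
So 7^1188 ≡ 223 · 78 · 748 · 23 ≡ 45 (mod 1189).
Since 45 ≠ 1, base 7 is a Fermat witness: 1189 is composite.

45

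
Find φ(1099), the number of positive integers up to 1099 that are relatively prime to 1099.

936

Factor: 1099 = 7 · 157.
φ(1099) = (7−1) · (157−1) = 6 · 156 = 936.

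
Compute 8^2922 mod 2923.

1553

8^1 ≡ 8 (mod 2923)
8^2 ≡ 8^2 = 64 ≡ 64 (mod 2923)
8^4 ≡ 64^2 = 4096 ≡ 1173 (mod 2923)
8^8 ≡ 1173^2 = 1375929 ≡ 2119 (mod 2923)
8^16 ≡ 2119^2 = 4490161 ≡ 433 (mod 2923)
8^32 ≡ 433^2 = 187489 ≡ 417 (mod 2923)
8^64 ≡ 417^2 = 173889 ≡ 1432 (mod 2923)
8^128 ≡ 1432^2 = 2050624 ≡ 1601 (mod 2923)
8^256 ≡ 1601^2 = 2563201 ≡ 2653 (mod 2923)
8^512 ≡ 2653^2 = 7038409 ≡ 2748 (mod 2923)
8^1024 ≡ 2748^2 = 7551504 ≡ 1395 (mod 2923)
8^2048 ≡ 1395^2 = 1946025 ≡ 2230 (mod 2923)
2922 = 2048 + 512 + 256 + 64 + 32 + 8 + 2 in binary powers of 2.
So 8^2922 ≡ 2230 · 2748 · 2653 · 1432 · 417 · 2119 · 64 ≡ 1553 (mod 2923).
Since 1553 ≠ 1, base 8 is a Fermat witness: 2923 is composite.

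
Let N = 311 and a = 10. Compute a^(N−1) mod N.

10^1 ≡ 10 (mod 311)
10^2 ≡ 10^2 = 100 ≡ 100 (mod 311)
10^4 ≡ 100^2 = 10000 ≡ 48 (mod 311)
10^8 ≡ 48^2 = 2304 ≡ 127 (mod 311)
10^16 ≡ 127^2 = 16129 ≡ 268 (mod 311)
10^32 ≡ 268^2 = 71824 ≡ 294 (mod 311)
10^64 ≡ 294^2 = 86436 ≡ 289 (mod 311)
10^128 ≡ 289^2 = 83521 ≡ 173 (mod 311)
10^256 ≡ 173^2 = 29929 ≡ 73 (mod 311)
310 = 256 + 32 + 16 + 4 + 2 in binary powers of 2.
So 10^310 ≡ 73 · 294 · 268 · 48 · 100 ≡ 1 (mod 311).
Since the result is 1, base 10 gives no evidence that 311 is composite.

1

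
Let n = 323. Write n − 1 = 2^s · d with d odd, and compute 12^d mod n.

46

323 − 1 = 322 = 2^1 · 161, so d = 161.
12^1 ≡ 12 (mod 323)
12^2 ≡ 12^2 = 144 ≡ 144 (mod 323)
12^4 ≡ 144^2 = 20736 ≡ 64 (mod 323)
12^8 ≡ 64^2 = 4096 ≡ 220 (mod 323)
12^16 ≡ 220^2 = 48400 ≡ 273 (mod 323)
12^32 ≡ 273^2 = 74529 ≡ 239 (mod 323)
12^64 ≡ 239^2 = 57121 ≡ 273 (mod 323)
12^128 ≡ 273^2 = 74529 ≡ 239 (mod 323)
161 = 128 + 32 + 1 in binary powers of 2.
So 12^161 ≡ 239 · 239 · 12 ≡ 46 (mod 323).
Squaring chain: 46; never reaches −1, so base 12 is a Miller–Rabin witness that 323 is composite.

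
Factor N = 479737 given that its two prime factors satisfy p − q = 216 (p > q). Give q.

593

Since p = q + 216, we have 479737 = q(q + 216), so q² + 216q − 479737 = 0.
Discriminant: 216² + 4·479737 = 46656 + 1918948 = 1965604; √1965604 = 1402.
q = (−216 + 1402)/2 = 593, and p = q + 216 = 809.
Check: 593 · 809 = 479737.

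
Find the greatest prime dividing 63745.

61

63745 = 5 · 12749
12749 = 11 · 1159
1159 = 19 · 61
61 is prime.
So 63745 = 5 · 11 · 19 · 61; the largest prime factor is 61.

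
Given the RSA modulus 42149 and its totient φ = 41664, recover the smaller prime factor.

113

φ(n) = (p−1)(q−1) = n − (p+q) + 1, so p + q = 42149 − 41664 + 1 = 486.
p and q are the roots of t² − 486t + 42149 = 0.
Discriminant: 486² − 4·42149 = 236196 − 168596 = 67600; √67600 = 260.
q = (486 − 260)/2 = 113, p = (486 + 260)/2 = 373.
Check: 113 · 373 = 42149.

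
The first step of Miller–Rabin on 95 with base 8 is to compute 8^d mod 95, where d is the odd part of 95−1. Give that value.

12

95 − 1 = 94 = 2^1 · 47, so d = 47.
8^1 ≡ 8 (mod 95)
8^2 ≡ 8^2 = 64 ≡ 64 (mod 95)
8^4 ≡ 64^2 = 4096 ≡ 11 (mod 95)
8^8 ≡ 11^2 = 121 ≡ 26 (mod 95)
8^16 ≡ 26^2 = 676 ≡ 11 (mod 95)
8^32 ≡ 11^2 = 121 ≡ 26 (mod 95)
47 = 32 + 8 + 4 + 2 + 1 in binary powers of 2.
So 8^47 ≡ 26 · 26 · 11 · 64 · 8 ≡ 12 (mod 95).
Squaring chain: 12; never reaches −1, so base 8 is a Miller–Rabin witness that 95 is composite.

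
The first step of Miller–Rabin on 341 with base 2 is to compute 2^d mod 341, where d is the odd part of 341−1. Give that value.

341 − 1 = 340 = 2^2 · 85, so d = 85.
2^1 ≡ 2 (mod 341)
2^2 ≡ 2^2 = 4 ≡ 4 (mod 341)
2^4 ≡ 4^2 = 16 ≡ 16 (mod 341)
2^8 ≡ 16^2 = 256 ≡ 256 (mod 341)
2^16 ≡ 256^2 = 65536 ≡ 64 (mod 341)
2^32 ≡ 64^2 = 4096 ≡ 4 (mod 341)
2^64 ≡ 4^2 = 16 ≡ 16 (mod 341)
85 = 64 + 16 + 4 + 1 in binary powers of 2.
So 2^85 ≡ 16 · 64 · 16 · 2 ≡ 32 (mod 341).
Squaring chain: 32 → 1; never reaches −1, so base 2 is a Miller–Rabin witness that 341 is composite.

32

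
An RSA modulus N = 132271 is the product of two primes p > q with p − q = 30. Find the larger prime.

379

Since p = q + 30, we have 132271 = q(q + 30), so q² + 30q − 132271 = 0.
Discriminant: 30² + 4·132271 = 900 + 529084 = 529984; √529984 = 728.
q = (−30 + 728)/2 = 349, and p = q + 30 = 379.
Check: 349 · 379 = 132271.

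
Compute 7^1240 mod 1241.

7^1 ≡ 7 (mod 1241)
7^2 ≡ 7^2 = 49 ≡ 49 (mod 1241)
7^4 ≡ 49^2 = 2401 ≡ 1160 (mod 1241)
7^8 ≡ 1160^2 = 1345600 ≡ 356 (mod 1241)
7^16 ≡ 356^2 = 126736 ≡ 154 (mod 1241)
7^32 ≡ 154^2 = 23716 ≡ 137 (mod 1241)
7^64 ≡ 137^2 = 18769 ≡ 154 (mod 1241)
7^128 ≡ 154^2 = 23716 ≡ 137 (mod 1241)
7^256 ≡ 137^2 = 18769 ≡ 154 (mod 1241)
7^512 ≡ 154^2 = 23716 ≡ 137 (mod 1241)
7^1024 ≡ 137^2 = 18769 ≡ 154 (mod 1241)
1240 = 1024 + 128 + 64 + 16 + 8 in binary powers of 2.
So 7^1240 ≡ 154 · 137 · 154 · 154 · 356 ≡ 373 (mod 1241).
Since 373 ≠ 1, base 7 is a Fermat witness: 1241 is composite.

373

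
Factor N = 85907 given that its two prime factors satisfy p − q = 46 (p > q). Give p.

Since p = q + 46, we have 85907 = q(q + 46), so q² + 46q − 85907 = 0.
Discriminant: 46² + 4·85907 = 2116 + 343628 = 345744; √345744 = 588.
q = (−46 + 588)/2 = 271, and p = q + 46 = 317.
Check: 271 · 317 = 85907.

317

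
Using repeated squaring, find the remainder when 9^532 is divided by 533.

165

9^1 ≡ 9 (mod 533)
9^2 ≡ 9^2 = 81 ≡ 81 (mod 533)
9^4 ≡ 81^2 = 6561 ≡ 165 (mod 533)
9^8 ≡ 165^2 = 27225 ≡ 42 (mod 533)
9^16 ≡ 42^2 = 1764 ≡ 165 (mod 533)
9^32 ≡ 165^2 = 27225 ≡ 42 (mod 533)
9^64 ≡ 42^2 = 1764 ≡ 165 (mod 533)
9^128 ≡ 165^2 = 27225 ≡ 42 (mod 533)
9^256 ≡ 42^2 = 1764 ≡ 165 (mod 533)
9^512 ≡ 165^2 = 27225 ≡ 42 (mod 533)
532 = 512 + 16 + 4 in binary powers of 2.
So 9^532 ≡ 42 · 165 · 165 ≡ 165 (mod 533).
Since 165 ≠ 1, base 9 is a Fermat witness: 533 is composite.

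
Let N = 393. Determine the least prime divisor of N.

393 is odd.
Digit sum 15, divisible by 3.

3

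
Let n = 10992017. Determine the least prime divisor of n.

10992017 is odd.
Digit sum 29, not divisible by 3.
Ends in 7: not divisible by 5.
7: 10992017 = 7·1570288 + 1
11: 10992017 = 11·999274 + 3
13: 10992017 = 13·845539 + 10
17: 10992017 = 17·646589 + 4
19: 10992017 = 19·578527 + 4
23: 10992017 = 23·477913 + 18
29: 10992017 = 29·379035 + 2
31: 10992017 = 31·354581 + 6
37: 10992017 = 37·297081 + 20
41: 10992017 = 41·268097 + 40
43: 10992017 = 43·255628 + 13
47: 10992017 = 47·233872 + 33
53: 10992017 = 53·207396 + 29
59: 10992017 = 59·186305 + 22
61: 10992017 = 61·180197

61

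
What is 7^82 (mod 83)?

7^1 ≡ 7 (mod 83)
7^2 ≡ 7^2 = 49 ≡ 49 (mod 83)
7^4 ≡ 49^2 = 2401 ≡ 77 (mod 83)
7^8 ≡ 77^2 = 5929 ≡ 36 (mod 83)
7^16 ≡ 36^2 = 1296 ≡ 51 (mod 83)
7^32 ≡ 51^2 = 2601 ≡ 28 (mod 83)
7^64 ≡ 28^2 = 784 ≡ 37 (mod 83)
82 = 64 + 16 + 2 in binary powers of 2.
So 7^82 ≡ 37 · 51 · 49 ≡ 1 (mod 83).
Since the result is 1, base 7 gives no evidence that 83 is composite.

1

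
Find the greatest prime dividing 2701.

73

2701 = 37 · 73
73 is prime.
So 2701 = 37 · 73; the largest prime factor is 73.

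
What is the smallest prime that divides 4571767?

4571767 is odd.
Digit sum 37, not divisible by 3.
Ends in 7: not divisible by 5.
7: 4571767 = 7·653109 + 4
11: 4571767 = 11·415615 + 2
13: 4571767 = 13·351674 + 5
17: 4571767 = 17·268927 + 8
19: 4571767 = 19·240619 + 6
23: 4571767 = 23·198772 + 11
29: 4571767 = 29·157647 + 4
31: 4571767 = 31·147476 + 11
37: 4571767 = 37·123561 + 10
41: 4571767 = 41·111506 + 21
43: 4571767 = 43·106320 + 7
47: 4571767 = 47·97271 + 30
53: 4571767 = 53·86259 + 40
59: 4571767 = 59·77487 + 34
61: 4571767 = 61·74947

61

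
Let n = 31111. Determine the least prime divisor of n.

31111 is odd.
Digit sum 7, not divisible by 3.
Ends in 1: not divisible by 5.
7: 31111 = 7·4444 + 3
11: 31111 = 11·2828 + 3
13: 31111 = 13·2393 + 2
17: 31111 = 17·1830 + 1
19: 31111 = 19·1637 + 8
23: 31111 = 23·1352 + 15
29: 31111 = 29·1072 + 23
31: 31111 = 31·1003 + 18
37: 31111 = 37·840 + 31
41: 31111 = 41·758 + 33
43: 31111 = 43·723 + 22
47: 31111 = 47·661 + 44
53: 31111 = 53·587

53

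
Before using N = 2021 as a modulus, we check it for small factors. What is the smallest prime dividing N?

2021 is odd.
Digit sum 5, not divisible by 3.
Ends in 1: not divisible by 5.
7: 2021 = 7·288 + 5
11: 2021 = 11·183 + 8
13: 2021 = 13·155 + 6
17: 2021 = 17·118 + 15
19: 2021 = 19·106 + 7
23: 2021 = 23·87 + 20
29: 2021 = 29·69 + 20
31: 2021 = 31·65 + 6
37: 2021 = 37·54 + 23
41: 2021 = 41·49 + 12
43: 2021 = 43·47

43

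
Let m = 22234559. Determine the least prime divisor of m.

73

22234559 is odd.
Digit sum 32, not divisible by 3.
Ends in 9: not divisible by 5.
7: 22234559 = 7·3176365 + 4
11: 22234559 = 11·2021323 + 6
13: 22234559 = 13·1710350 + 9
17: 22234559 = 17·1307915 + 4
19: 22234559 = 19·1170239 + 18
23: 22234559 = 23·966719 + 22
29: 22234559 = 29·766708 + 27
31: 22234559 = 31·717243 + 26
37: 22234559 = 37·600934 + 1
41: 22234559 = 41·542306 + 13
43: 22234559 = 43·517082 + 33
47: 22234559 = 47·473075 + 34
53: 22234559 = 53·419519 + 52
59: 22234559 = 59·376856 + 55
61: 22234559 = 61·364500 + 59
67: 22234559 = 67·331859 + 6
71: 22234559 = 71·313162 + 57
73: 22234559 = 73·304583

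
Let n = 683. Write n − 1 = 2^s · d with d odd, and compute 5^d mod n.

683 − 1 = 682 = 2^1 · 341, so d = 341.
5^1 ≡ 5 (mod 683)
5^2 ≡ 5^2 = 25 ≡ 25 (mod 683)
5^4 ≡ 25^2 = 625 ≡ 625 (mod 683)
5^8 ≡ 625^2 = 390625 ≡ 632 (mod 683)
5^16 ≡ 632^2 = 399424 ≡ 552 (mod 683)
5^32 ≡ 552^2 = 304704 ≡ 86 (mod 683)
5^64 ≡ 86^2 = 7396 ≡ 566 (mod 683)
5^128 ≡ 566^2 = 320356 ≡ 29 (mod 683)
5^256 ≡ 29^2 = 841 ≡ 158 (mod 683)
341 = 256 + 64 + 16 + 4 + 1 in binary powers of 2.
So 5^341 ≡ 158 · 566 · 552 · 625 · 5 ≡ 682 (mod 683).
Since 5^d ≡ 682 (mod 683), base 5 does not prove 683 composite.

682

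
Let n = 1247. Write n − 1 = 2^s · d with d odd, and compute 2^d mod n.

1247 − 1 = 1246 = 2^1 · 623, so d = 623.
2^1 ≡ 2 (mod 1247)
2^2 ≡ 2^2 = 4 ≡ 4 (mod 1247)
2^4 ≡ 4^2 = 16 ≡ 16 (mod 1247)
2^8 ≡ 16^2 = 256 ≡ 256 (mod 1247)
2^16 ≡ 256^2 = 65536 ≡ 692 (mod 1247)
2^32 ≡ 692^2 = 478864 ≡ 16 (mod 1247)
2^64 ≡ 16^2 = 256 ≡ 256 (mod 1247)
2^128 ≡ 256^2 = 65536 ≡ 692 (mod 1247)
2^256 ≡ 692^2 = 478864 ≡ 16 (mod 1247)
2^512 ≡ 16^2 = 256 ≡ 256 (mod 1247)
623 = 512 + 64 + 32 + 8 + 4 + 2 + 1 in binary powers of 2.
So 2^623 ≡ 256 · 256 · 16 · 256 · 16 · 4 · 2 ≡ 128 (mod 1247).
Squaring chain: 128; never reaches −1, so base 2 is a Miller–Rabin witness that 1247 is composite.

128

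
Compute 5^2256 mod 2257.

1839

5^1 ≡ 5 (mod 2257)
5^2 ≡ 5^2 = 25 ≡ 25 (mod 2257)
5^4 ≡ 25^2 = 625 ≡ 625 (mod 2257)
5^8 ≡ 625^2 = 390625 ≡ 164 (mod 2257)
5^16 ≡ 164^2 = 26896 ≡ 2069 (mod 2257)
5^32 ≡ 2069^2 = 4280761 ≡ 1489 (mod 2257)
5^64 ≡ 1489^2 = 2217121 ≡ 747 (mod 2257)
5^128 ≡ 747^2 = 558009 ≡ 530 (mod 2257)
5^256 ≡ 530^2 = 280900 ≡ 1032 (mod 2257)
5^512 ≡ 1032^2 = 1065024 ≡ 1977 (mod 2257)
5^1024 ≡ 1977^2 = 3908529 ≡ 1662 (mod 2257)
5^2048 ≡ 1662^2 = 2762244 ≡ 1933 (mod 2257)
2256 = 2048 + 128 + 64 + 16 in binary powers of 2.
So 5^2256 ≡ 1933 · 530 · 747 · 2069 ≡ 1839 (mod 2257).
Since 1839 ≠ 1, base 5 is a Fermat witness: 2257 is composite.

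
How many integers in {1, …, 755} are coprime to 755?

Factor: 755 = 5 · 151.
φ(755) = (5−1) · (151−1) = 4 · 150 = 600.

600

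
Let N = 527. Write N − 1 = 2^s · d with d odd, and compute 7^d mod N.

527 − 1 = 526 = 2^1 · 263, so d = 263.
7^1 ≡ 7 (mod 527)
7^2 ≡ 7^2 = 49 ≡ 49 (mod 527)
7^4 ≡ 49^2 = 2401 ≡ 293 (mod 527)
7^8 ≡ 293^2 = 85849 ≡ 475 (mod 527)
7^16 ≡ 475^2 = 225625 ≡ 69 (mod 527)
7^32 ≡ 69^2 = 4761 ≡ 18 (mod 527)
7^64 ≡ 18^2 = 324 ≡ 324 (mod 527)
7^128 ≡ 324^2 = 104976 ≡ 103 (mod 527)
7^256 ≡ 103^2 = 10609 ≡ 69 (mod 527)
263 = 256 + 4 + 2 + 1 in binary powers of 2.
So 7^263 ≡ 69 · 293 · 49 · 7 ≡ 165 (mod 527).
Squaring chain: 165; never reaches −1, so base 7 is a Miller–Rabin witness that 527 is composite.

165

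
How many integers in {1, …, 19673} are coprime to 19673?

Factor: 19673 = 103 · 191.
φ(19673) = (103−1) · (191−1) = 102 · 190 = 19380.

19380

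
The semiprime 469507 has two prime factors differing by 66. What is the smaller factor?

Since p = q + 66, we have 469507 = q(q + 66), so q² + 66q − 469507 = 0.
Discriminant: 66² + 4·469507 = 4356 + 1878028 = 1882384; √1882384 = 1372.
q = (−66 + 1372)/2 = 653, and p = q + 66 = 719.
Check: 653 · 719 = 469507.

653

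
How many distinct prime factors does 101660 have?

101660 = 2^2 · 25415
25415 = 5 · 5083
5083 = 13 · 391
391 = 17 · 23
101660 = 2^2 · 5 · 13 · 17 · 23, which has 5 distinct prime factors.

5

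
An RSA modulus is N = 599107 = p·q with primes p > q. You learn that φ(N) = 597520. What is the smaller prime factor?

φ(n) = (p−1)(q−1) = n − (p+q) + 1, so p + q = 599107 − 597520 + 1 = 1588.
p and q are the roots of t² − 1588t + 599107 = 0.
Discriminant: 1588² − 4·599107 = 2521744 − 2396428 = 125316; √125316 = 354.
q = (1588 − 354)/2 = 617, p = (1588 + 354)/2 = 971.
Check: 617 · 971 = 599107.

617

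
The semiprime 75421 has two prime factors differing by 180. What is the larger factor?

Since p = q + 180, we have 75421 = q(q + 180), so q² + 180q − 75421 = 0.
Discriminant: 180² + 4·75421 = 32400 + 301684 = 334084; √334084 = 578.
q = (−180 + 578)/2 = 199, and p = q + 180 = 379.
Check: 199 · 379 = 75421.

379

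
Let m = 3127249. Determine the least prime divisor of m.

3127249 is odd.
Digit sum 28, not divisible by 3.
Ends in 9: not divisible by 5.
7: 3127249 = 7·446749 + 6
11: 3127249 = 11·284295 + 4
13: 3127249 = 13·240557 + 8
17: 3127249 = 17·183955 + 14
19: 3127249 = 19·164592 + 1
23: 3127249 = 23·135967 + 8
29: 3127249 = 29·107836 + 5
31: 3127249 = 31·100879

31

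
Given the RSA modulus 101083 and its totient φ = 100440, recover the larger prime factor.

φ(n) = (p−1)(q−1) = n − (p+q) + 1, so p + q = 101083 − 100440 + 1 = 644.
p and q are the roots of t² − 644t + 101083 = 0.
Discriminant: 644² − 4·101083 = 414736 − 404332 = 10404; √10404 = 102.
q = (644 − 102)/2 = 271, p = (644 + 102)/2 = 373.
Check: 271 · 373 = 101083.

373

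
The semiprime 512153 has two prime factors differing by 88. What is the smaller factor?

Since p = q + 88, we have 512153 = q(q + 88), so q² + 88q − 512153 = 0.
Discriminant: 88² + 4·512153 = 7744 + 2048612 = 2056356; √2056356 = 1434.
q = (−88 + 1434)/2 = 673, and p = q + 88 = 761.
Check: 673 · 761 = 512153.

673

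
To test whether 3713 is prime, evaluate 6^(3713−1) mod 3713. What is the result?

6^1 ≡ 6 (mod 3713)
6^2 ≡ 6^2 = 36 ≡ 36 (mod 3713)
6^4 ≡ 36^2 = 1296 ≡ 1296 (mod 3713)
6^8 ≡ 1296^2 = 1679616 ≡ 1340 (mod 3713)
6^16 ≡ 1340^2 = 1795600 ≡ 2221 (mod 3713)
6^32 ≡ 2221^2 = 4932841 ≡ 1977 (mod 3713)
6^64 ≡ 1977^2 = 3908529 ≡ 2453 (mod 3713)
6^128 ≡ 2453^2 = 6017209 ≡ 2149 (mod 3713)
6^256 ≡ 2149^2 = 4618201 ≡ 2942 (mod 3713)
6^512 ≡ 2942^2 = 8655364 ≡ 361 (mod 3713)
6^1024 ≡ 361^2 = 130321 ≡ 366 (mod 3713)
6^2048 ≡ 366^2 = 133956 ≡ 288 (mod 3713)
3712 = 2048 + 1024 + 512 + 128 in binary powers of 2.
So 6^3712 ≡ 288 · 366 · 361 · 2149 ≡ 1225 (mod 3713).
Since 1225 ≠ 1, base 6 is a Fermat witness: 3713 is composite.

1225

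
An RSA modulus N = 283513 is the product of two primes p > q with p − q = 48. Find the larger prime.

Since p = q + 48, we have 283513 = q(q + 48), so q² + 48q − 283513 = 0.
Discriminant: 48² + 4·283513 = 2304 + 1134052 = 1136356; √1136356 = 1066.
q = (−48 + 1066)/2 = 509, and p = q + 48 = 557.
Check: 509 · 557 = 283513.

557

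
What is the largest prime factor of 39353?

59

39353 = 23 · 1711
1711 = 29 · 59
59 is prime.
So 39353 = 23 · 29 · 59; the largest prime factor is 59.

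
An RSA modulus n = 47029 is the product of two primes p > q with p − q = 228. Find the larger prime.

Since p = q + 228, we have 47029 = q(q + 228), so q² + 228q − 47029 = 0.
Discriminant: 228² + 4·47029 = 51984 + 188116 = 240100; √240100 = 490.
q = (−228 + 490)/2 = 131, and p = q + 228 = 359.
Check: 131 · 359 = 47029.

359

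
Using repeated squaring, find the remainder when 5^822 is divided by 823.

5^1 ≡ 5 (mod 823)
5^2 ≡ 5^2 = 25 ≡ 25 (mod 823)
5^4 ≡ 25^2 = 625 ≡ 625 (mod 823)
5^8 ≡ 625^2 = 390625 ≡ 523 (mod 823)
5^16 ≡ 523^2 = 273529 ≡ 293 (mod 823)
5^32 ≡ 293^2 = 85849 ≡ 257 (mod 823)
5^64 ≡ 257^2 = 66049 ≡ 209 (mod 823)
5^128 ≡ 209^2 = 43681 ≡ 62 (mod 823)
5^256 ≡ 62^2 = 3844 ≡ 552 (mod 823)
5^512 ≡ 552^2 = 304704 ≡ 194 (mod 823)
822 = 512 + 256 + 32 + 16 + 4 + 2 in binary powers of 2.
So 5^822 ≡ 194 · 552 · 257 · 293 · 625 · 25 ≡ 1 (mod 823).
Since the result is 1, base 5 gives no evidence that 823 is composite.

1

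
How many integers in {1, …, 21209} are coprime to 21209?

20916

Factor: 21209 = 127 · 167.
φ(21209) = (127−1) · (167−1) = 126 · 166 = 20916.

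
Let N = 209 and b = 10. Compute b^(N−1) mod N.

199

10^1 ≡ 10 (mod 209)
10^2 ≡ 10^2 = 100 ≡ 100 (mod 209)
10^4 ≡ 100^2 = 10000 ≡ 177 (mod 209)
10^8 ≡ 177^2 = 31329 ≡ 188 (mod 209)
10^16 ≡ 188^2 = 35344 ≡ 23 (mod 209)
10^32 ≡ 23^2 = 529 ≡ 111 (mod 209)
10^64 ≡ 111^2 = 12321 ≡ 199 (mod 209)
10^128 ≡ 199^2 = 39601 ≡ 100 (mod 209)
208 = 128 + 64 + 16 in binary powers of 2.
So 10^208 ≡ 100 · 199 · 23 ≡ 199 (mod 209).
Since 199 ≠ 1, base 10 is a Fermat witness: 209 is composite.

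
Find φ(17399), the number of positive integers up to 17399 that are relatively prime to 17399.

Factor: 17399 = 127 · 137.
φ(17399) = (127−1) · (137−1) = 126 · 136 = 17136.

17136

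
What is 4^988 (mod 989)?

4^1 ≡ 4 (mod 989)
4^2 ≡ 4^2 = 16 ≡ 16 (mod 989)
4^4 ≡ 16^2 = 256 ≡ 256 (mod 989)
4^8 ≡ 256^2 = 65536 ≡ 262 (mod 989)
4^16 ≡ 262^2 = 68644 ≡ 403 (mod 989)
4^32 ≡ 403^2 = 162409 ≡ 213 (mod 989)
4^64 ≡ 213^2 = 45369 ≡ 864 (mod 989)
4^128 ≡ 864^2 = 746496 ≡ 790 (mod 989)
4^256 ≡ 790^2 = 624100 ≡ 41 (mod 989)
4^512 ≡ 41^2 = 1681 ≡ 692 (mod 989)
988 = 512 + 256 + 128 + 64 + 16 + 8 + 4 in binary powers of 2.
So 4^988 ≡ 692 · 41 · 790 · 864 · 403 · 262 · 256 ≡ 864 (mod 989).
Since 864 ≠ 1, base 4 is a Fermat witness: 989 is composite.

864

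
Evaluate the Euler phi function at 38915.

Factor: 38915 = 5 · 43 · 181.
φ(38915) = (5−1) · (43−1) · (181−1) = 4 · 42 · 180 = 30240.

30240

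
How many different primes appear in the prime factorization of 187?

2

187 = 11 · 17
187 = 11 · 17, which has 2 distinct prime factors.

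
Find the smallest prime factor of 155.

155 is odd.
Digit sum 11, not divisible by 3.
Ends in 5: divisible by 5.

5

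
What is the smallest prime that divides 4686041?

47

4686041 is odd.
Digit sum 29, not divisible by 3.
Ends in 1: not divisible by 5.
7: 4686041 = 7·669434 + 3
11: 4686041 = 11·426003 + 8
13: 4686041 = 13·360464 + 9
17: 4686041 = 17·275649 + 8
19: 4686041 = 19·246633 + 14
23: 4686041 = 23·203740 + 21
29: 4686041 = 29·161587 + 18
31: 4686041 = 31·151162 + 19
37: 4686041 = 37·126649 + 28
41: 4686041 = 41·114293 + 28
43: 4686041 = 43·108977 + 30
47: 4686041 = 47·99703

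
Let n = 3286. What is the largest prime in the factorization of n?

53

3286 = 2 · 1643
1643 = 31 · 53
53 is prime.
So 3286 = 2 · 31 · 53; the largest prime factor is 53.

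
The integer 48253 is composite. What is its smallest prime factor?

48253 is odd.
Digit sum 22, not divisible by 3.
Ends in 3: not divisible by 5.
7: 48253 = 7·6893 + 2
11: 48253 = 11·4386 + 7
13: 48253 = 13·3711 + 10
17: 48253 = 17·2838 + 7
19: 48253 = 19·2539 + 12
23: 48253 = 23·2097 + 22
29: 48253 = 29·1663 + 26
31: 48253 = 31·1556 + 17
37: 48253 = 37·1304 + 5
41: 48253 = 41·1176 + 37
43: 48253 = 43·1122 + 7
47: 48253 = 47·1026 + 31
53: 48253 = 53·910 + 23
59: 48253 = 59·817 + 50
61: 48253 = 61·791 + 2
67: 48253 = 67·720 + 13
71: 48253 = 71·679 + 44
73: 48253 = 73·661

73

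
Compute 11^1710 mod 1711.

1078

11^1 ≡ 11 (mod 1711)
11^2 ≡ 11^2 = 121 ≡ 121 (mod 1711)
11^4 ≡ 121^2 = 14641 ≡ 953 (mod 1711)
11^8 ≡ 953^2 = 908209 ≡ 1379 (mod 1711)
11^16 ≡ 1379^2 = 1901641 ≡ 720 (mod 1711)
11^32 ≡ 720^2 = 518400 ≡ 1678 (mod 1711)
11^64 ≡ 1678^2 = 2815684 ≡ 1089 (mod 1711)
11^128 ≡ 1089^2 = 1185921 ≡ 198 (mod 1711)
11^256 ≡ 198^2 = 39204 ≡ 1562 (mod 1711)
11^512 ≡ 1562^2 = 2439844 ≡ 1669 (mod 1711)
11^1024 ≡ 1669^2 = 2785561 ≡ 53 (mod 1711)
1710 = 1024 + 512 + 128 + 32 + 8 + 4 + 2 in binary powers of 2.
So 11^1710 ≡ 53 · 1669 · 198 · 1678 · 1379 · 953 · 121 ≡ 1078 (mod 1711).
Since 1078 ≠ 1, base 11 is a Fermat witness: 1711 is composite.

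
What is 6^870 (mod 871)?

844

6^1 ≡ 6 (mod 871)
6^2 ≡ 6^2 = 36 ≡ 36 (mod 871)
6^4 ≡ 36^2 = 1296 ≡ 425 (mod 871)
6^8 ≡ 425^2 = 180625 ≡ 328 (mod 871)
6^16 ≡ 328^2 = 107584 ≡ 451 (mod 871)
6^32 ≡ 451^2 = 203401 ≡ 458 (mod 871)
6^64 ≡ 458^2 = 209764 ≡ 724 (mod 871)
6^128 ≡ 724^2 = 524176 ≡ 705 (mod 871)
6^256 ≡ 705^2 = 497025 ≡ 555 (mod 871)
6^512 ≡ 555^2 = 308025 ≡ 562 (mod 871)
870 = 512 + 256 + 64 + 32 + 4 + 2 in binary powers of 2.
So 6^870 ≡ 562 · 555 · 724 · 458 · 425 · 36 ≡ 844 (mod 871).
Since 844 ≠ 1, base 6 is a Fermat witness: 871 is composite.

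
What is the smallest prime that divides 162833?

11

162833 is odd.
Digit sum 23, not divisible by 3.
Ends in 3: not divisible by 5.
7: 162833 = 7·23261 + 6
11: 162833 = 11·14803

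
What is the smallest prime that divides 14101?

59

14101 is odd.
Digit sum 7, not divisible by 3.
Ends in 1: not divisible by 5.
7: 14101 = 7·2014 + 3
11: 14101 = 11·1281 + 10
13: 14101 = 13·1084 + 9
17: 14101 = 17·829 + 8
19: 14101 = 19·742 + 3
23: 14101 = 23·613 + 2
29: 14101 = 29·486 + 7
31: 14101 = 31·454 + 27
37: 14101 = 37·381 + 4
41: 14101 = 41·343 + 38
43: 14101 = 43·327 + 40
47: 14101 = 47·300 + 1
53: 14101 = 53·266 + 3
59: 14101 = 59·239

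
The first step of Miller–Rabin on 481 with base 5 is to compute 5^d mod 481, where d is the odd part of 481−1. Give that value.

177

481 − 1 = 480 = 2^5 · 15, so d = 15.
5^1 ≡ 5 (mod 481)
5^2 ≡ 5^2 = 25 ≡ 25 (mod 481)
5^4 ≡ 25^2 = 625 ≡ 144 (mod 481)
5^8 ≡ 144^2 = 20736 ≡ 53 (mod 481)
15 = 8 + 4 + 2 + 1 in binary powers of 2.
So 5^15 ≡ 53 · 144 · 25 · 5 ≡ 177 (mod 481).
Squaring chain: 177 → 64 → 248 → 417 → 248; never reaches −1, so base 5 is a Miller–Rabin witness that 481 is composite.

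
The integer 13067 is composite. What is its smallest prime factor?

73

13067 is odd.
Digit sum 17, not divisible by 3.
Ends in 7: not divisible by 5.
7: 13067 = 7·1866 + 5
11: 13067 = 11·1187 + 10
13: 13067 = 13·1005 + 2
17: 13067 = 17·768 + 11
19: 13067 = 19·687 + 14
23: 13067 = 23·568 + 3
29: 13067 = 29·450 + 17
31: 13067 = 31·421 + 16
37: 13067 = 37·353 + 6
41: 13067 = 41·318 + 29
43: 13067 = 43·303 + 38
47: 13067 = 47·278 + 1
53: 13067 = 53·246 + 29
59: 13067 = 59·221 + 28
61: 13067 = 61·214 + 13
67: 13067 = 67·195 + 2
71: 13067 = 71·184 + 3
73: 13067 = 73·179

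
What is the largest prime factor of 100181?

100181 = 17 · 5893
5893 = 71 · 83
83 is prime.
So 100181 = 17 · 71 · 83; the largest prime factor is 83.

83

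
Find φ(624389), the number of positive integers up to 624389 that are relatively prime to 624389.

Factor: 624389 = 41 · 97 · 157.
φ(624389) = (41−1) · (97−1) · (157−1) = 40 · 96 · 156 = 599040.

599040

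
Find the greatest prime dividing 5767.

5767 = 73 · 79
79 is prime.
So 5767 = 73 · 79; the largest prime factor is 79.

79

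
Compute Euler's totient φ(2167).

Factor: 2167 = 11 · 197.
φ(2167) = (11−1) · (197−1) = 10 · 196 = 1960.

1960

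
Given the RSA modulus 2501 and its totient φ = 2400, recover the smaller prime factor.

φ(n) = (p−1)(q−1) = n − (p+q) + 1, so p + q = 2501 − 2400 + 1 = 102.
p and q are the roots of t² − 102t + 2501 = 0.
Discriminant: 102² − 4·2501 = 10404 − 10004 = 400; √400 = 20.
q = (102 − 20)/2 = 41, p = (102 + 20)/2 = 61.
Check: 41 · 61 = 2501.

41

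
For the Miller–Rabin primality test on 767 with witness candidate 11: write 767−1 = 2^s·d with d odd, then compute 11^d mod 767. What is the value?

767 − 1 = 766 = 2^1 · 383, so d = 383.
11^1 ≡ 11 (mod 767)
11^2 ≡ 11^2 = 121 ≡ 121 (mod 767)
11^4 ≡ 121^2 = 14641 ≡ 68 (mod 767)
11^8 ≡ 68^2 = 4624 ≡ 22 (mod 767)
11^16 ≡ 22^2 = 484 ≡ 484 (mod 767)
11^32 ≡ 484^2 = 234256 ≡ 321 (mod 767)
11^64 ≡ 321^2 = 103041 ≡ 263 (mod 767)
11^128 ≡ 263^2 = 69169 ≡ 139 (mod 767)
11^256 ≡ 139^2 = 19321 ≡ 146 (mod 767)
383 = 256 + 64 + 32 + 16 + 8 + 4 + 2 + 1 in binary powers of 2.
So 11^383 ≡ 146 · 263 · 321 · 484 · 22 · 68 · 121 · 11 ≡ 32 (mod 767).
Squaring chain: 32; never reaches −1, so base 11 is a Miller–Rabin witness that 767 is composite.

32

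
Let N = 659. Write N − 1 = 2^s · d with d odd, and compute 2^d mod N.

658

659 − 1 = 658 = 2^1 · 329, so d = 329.
2^1 ≡ 2 (mod 659)
2^2 ≡ 2^2 = 4 ≡ 4 (mod 659)
2^4 ≡ 4^2 = 16 ≡ 16 (mod 659)
2^8 ≡ 16^2 = 256 ≡ 256 (mod 659)
2^16 ≡ 256^2 = 65536 ≡ 295 (mod 659)
2^32 ≡ 295^2 = 87025 ≡ 37 (mod 659)
2^64 ≡ 37^2 = 1369 ≡ 51 (mod 659)
2^128 ≡ 51^2 = 2601 ≡ 624 (mod 659)
2^256 ≡ 624^2 = 389376 ≡ 566 (mod 659)
329 = 256 + 64 + 8 + 1 in binary powers of 2.
So 2^329 ≡ 566 · 51 · 256 · 2 ≡ 658 (mod 659).
Since 2^d ≡ 658 (mod 659), base 2 does not prove 659 composite.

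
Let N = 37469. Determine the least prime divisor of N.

89

37469 is odd.
Digit sum 29, not divisible by 3.
Ends in 9: not divisible by 5.
7: 37469 = 7·5352 + 5
11: 37469 = 11·3406 + 3
13: 37469 = 13·2882 + 3
17: 37469 = 17·2204 + 1
19: 37469 = 19·1972 + 1
23: 37469 = 23·1629 + 2
29: 37469 = 29·1292 + 1
31: 37469 = 31·1208 + 21
37: 37469 = 37·1012 + 25
41: 37469 = 41·913 + 36
43: 37469 = 43·871 + 16
47: 37469 = 47·797 + 10
53: 37469 = 53·706 + 51
59: 37469 = 59·635 + 4
61: 37469 = 61·614 + 15
67: 37469 = 67·559 + 16
71: 37469 = 71·527 + 52
73: 37469 = 73·513 + 20
79: 37469 = 79·474 + 23
83: 37469 = 83·451 + 36
89: 37469 = 89·421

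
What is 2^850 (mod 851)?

169

2^1 ≡ 2 (mod 851)
2^2 ≡ 2^2 = 4 ≡ 4 (mod 851)
2^4 ≡ 4^2 = 16 ≡ 16 (mod 851)
2^8 ≡ 16^2 = 256 ≡ 256 (mod 851)
2^16 ≡ 256^2 = 65536 ≡ 9 (mod 851)
2^32 ≡ 9^2 = 81 ≡ 81 (mod 851)
2^64 ≡ 81^2 = 6561 ≡ 604 (mod 851)
2^128 ≡ 604^2 = 364816 ≡ 588 (mod 851)
2^256 ≡ 588^2 = 345744 ≡ 238 (mod 851)
2^512 ≡ 238^2 = 56644 ≡ 478 (mod 851)
850 = 512 + 256 + 64 + 16 + 2 in binary powers of 2.
So 2^850 ≡ 478 · 238 · 604 · 9 · 4 ≡ 169 (mod 851).
Since 169 ≠ 1, base 2 is a Fermat witness: 851 is composite.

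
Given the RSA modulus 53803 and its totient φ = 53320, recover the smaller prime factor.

φ(n) = (p−1)(q−1) = n − (p+q) + 1, so p + q = 53803 − 53320 + 1 = 484.
p and q are the roots of t² − 484t + 53803 = 0.
Discriminant: 484² − 4·53803 = 234256 − 215212 = 19044; √19044 = 138.
q = (484 − 138)/2 = 173, p = (484 + 138)/2 = 311.
Check: 173 · 311 = 53803.

173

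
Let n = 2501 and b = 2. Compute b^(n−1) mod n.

2^1 ≡ 2 (mod 2501)
2^2 ≡ 2^2 = 4 ≡ 4 (mod 2501)
2^4 ≡ 4^2 = 16 ≡ 16 (mod 2501)
2^8 ≡ 16^2 = 256 ≡ 256 (mod 2501)
2^16 ≡ 256^2 = 65536 ≡ 510 (mod 2501)
2^32 ≡ 510^2 = 260100 ≡ 2497 (mod 2501)
2^64 ≡ 2497^2 = 6235009 ≡ 16 (mod 2501)
2^128 ≡ 16^2 = 256 ≡ 256 (mod 2501)
2^256 ≡ 256^2 = 65536 ≡ 510 (mod 2501)
2^512 ≡ 510^2 = 260100 ≡ 2497 (mod 2501)
2^1024 ≡ 2497^2 = 6235009 ≡ 16 (mod 2501)
2^2048 ≡ 16^2 = 256 ≡ 256 (mod 2501)
2500 = 2048 + 256 + 128 + 64 + 4 in binary powers of 2.
So 2^2500 ≡ 256 · 510 · 256 · 16 · 16 ≡ 1477 (mod 2501).
Since 1477 ≠ 1, base 2 is a Fermat witness: 2501 is composite.

1477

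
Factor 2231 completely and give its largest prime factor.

97

2231 = 23 · 97
97 is prime.
So 2231 = 23 · 97; the largest prime factor is 97.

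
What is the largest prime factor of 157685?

61

157685 = 5 · 31537
31537 = 11 · 2867
2867 = 47 · 61
61 is prime.
So 157685 = 5 · 11 · 47 · 61; the largest prime factor is 61.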